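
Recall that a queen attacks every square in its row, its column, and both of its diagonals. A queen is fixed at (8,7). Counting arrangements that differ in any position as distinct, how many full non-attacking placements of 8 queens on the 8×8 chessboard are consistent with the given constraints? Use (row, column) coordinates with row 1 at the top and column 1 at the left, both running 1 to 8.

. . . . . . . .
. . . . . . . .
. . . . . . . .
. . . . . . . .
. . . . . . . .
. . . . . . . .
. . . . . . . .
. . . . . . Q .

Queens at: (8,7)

8

Branch on row 1: col 1 → 0; col 2 → 0; col 3 → 0; col 4 → 3; col 5 → 3; col 6 → 2; col 8 → 0.
Sum: 0 + 0 + 0 + 3 + 3 + 2 + 0 = 8.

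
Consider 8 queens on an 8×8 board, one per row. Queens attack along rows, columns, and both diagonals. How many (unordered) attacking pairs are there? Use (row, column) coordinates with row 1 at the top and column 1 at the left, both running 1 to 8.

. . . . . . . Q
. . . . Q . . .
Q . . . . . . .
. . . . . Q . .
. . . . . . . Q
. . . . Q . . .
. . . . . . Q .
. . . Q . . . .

3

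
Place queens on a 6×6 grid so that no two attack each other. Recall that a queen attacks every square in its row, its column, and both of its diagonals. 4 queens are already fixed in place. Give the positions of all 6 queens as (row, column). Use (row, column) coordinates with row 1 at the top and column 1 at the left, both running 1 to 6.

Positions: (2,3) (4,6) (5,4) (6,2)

Row 1: attacked by (2,3)→{2,3,4}; (4,6)→{3,6}; (5,4)→{4}; (6,2)→{2}. Safe: 1, 5. Place at column 5.
Row 3: attacked by (1,5)→{3,5}; (2,3)→{2,3,4}; (4,6)→{5,6}; (5,4)→{2,4,6}; (6,2)→{2,5}. Safe: 1. Place at column 1.
Columns [5, 3, 1, 6, 4, 2], r−c [-4, -1, 2, -2, 1, 4], r+c [6, 5, 4, 10, 9, 8] are all distinct, so no two queens attack.

(1,5) (2,3) (3,1) (4,6) (5,4) (6,2)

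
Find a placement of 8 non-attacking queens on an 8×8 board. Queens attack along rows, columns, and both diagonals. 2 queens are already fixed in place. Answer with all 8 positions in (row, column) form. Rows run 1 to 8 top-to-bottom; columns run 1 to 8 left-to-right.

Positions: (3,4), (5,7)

Row 1: attacked by (3,4)→{2,4,6}; (5,7)→{3,7}. Safe: 1, 5, 8. Place at column 8.
Row 2: attacked by (1,8)→{7,8}; (3,4)→{3,4,5}; (5,7)→{4,7}. Safe: 1, 2, 6. Place at column 2.
Row 4: attacked by (1,8)→{5,8}; (2,2)→{2,4}; (3,4)→{3,4,5}; (5,7)→{6,7,8}. Safe: 1. Place at column 1.
Row 6: attacked by (1,8)→{3,8}; (2,2)→{2,6}; (3,4)→{1,4,7}; (4,1)→{1,3}; (5,7)→{6,7,8}. Safe: 5. Place at column 5.
Row 7: attacked by (1,8)→{2,8}; (2,2)→{2,7}; (3,4)→{4,8}; (4,1)→{1,4}; (5,7)→{5,7}; (6,5)→{4,5,6}. Safe: 3. Place at column 3.
Row 8: attacked by (1,8)→{1,8}; (2,2)→{2,8}; (3,4)→{4}; (4,1)→{1,5}; (5,7)→{4,7}; (6,5)→{3,5,7}; (7,3)→{2,3,4}. Safe: 6. Place at column 6.
Columns [8, 2, 4, 1, 7, 5, 3, 6], r−c [-7, 0, -1, 3, -2, 1, 4, 2], r+c [9, 4, 7, 5, 12, 11, 10, 14] are all distinct, so no two queens attack.

(1,8) (2,2) (3,4) (4,1) (5,7) (6,5) (7,3) (8,6)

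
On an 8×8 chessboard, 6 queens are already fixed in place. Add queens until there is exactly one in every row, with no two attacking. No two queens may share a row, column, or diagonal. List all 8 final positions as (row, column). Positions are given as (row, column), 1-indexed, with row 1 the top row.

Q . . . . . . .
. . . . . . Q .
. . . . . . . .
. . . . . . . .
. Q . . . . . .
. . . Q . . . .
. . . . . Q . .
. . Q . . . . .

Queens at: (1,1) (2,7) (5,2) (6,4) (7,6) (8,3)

Row 3: attacked by (1,1)→{1,3}; (2,7)→{6,7,8}; (5,2)→{2,4}; (6,4)→{1,4,7}; (7,6)→{2,6}; (8,3)→{3,8}. Safe: 5. Place at column 5.
Row 4: attacked by (1,1)→{1,4}; (2,7)→{5,7}; (3,5)→{4,5,6}; (5,2)→{1,2,3}; (6,4)→{2,4,6}; (7,6)→{3,6}; (8,3)→{3,7}. Safe: 8. Place at column 8.
Columns [1, 7, 5, 8, 2, 4, 6, 3], r−c [0, -5, -2, -4, 3, 2, 1, 5], r+c [2, 9, 8, 12, 7, 10, 13, 11] are all distinct, so no two queens attack.

(1,1) (2,7) (3,5) (4,8) (5,2) (6,4) (7,6) (8,3)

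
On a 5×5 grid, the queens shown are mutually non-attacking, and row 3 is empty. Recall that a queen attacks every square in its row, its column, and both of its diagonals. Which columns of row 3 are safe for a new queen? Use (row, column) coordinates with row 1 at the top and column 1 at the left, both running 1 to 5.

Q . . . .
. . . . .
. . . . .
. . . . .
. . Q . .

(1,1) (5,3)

(1,1) attacks row 3 at column 1 and diagonals 3.
(5,3) attacks row 3 at column 3 and diagonals 1, 5.
Attacked columns: {1, 3, 5}. Safe: {2, 4}.

columns 2, 4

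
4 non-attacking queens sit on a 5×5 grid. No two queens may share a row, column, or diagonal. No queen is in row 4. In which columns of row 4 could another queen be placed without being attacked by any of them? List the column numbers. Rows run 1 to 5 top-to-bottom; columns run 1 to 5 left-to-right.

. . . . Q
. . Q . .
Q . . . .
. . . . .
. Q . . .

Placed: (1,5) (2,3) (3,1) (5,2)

(1,5) attacks row 4 at column 5 and diagonals 2.
(2,3) attacks row 4 at column 3 and diagonals 1, 5.
(3,1) attacks row 4 at column 1 and diagonals 2.
(5,2) attacks row 4 at column 2 and diagonals 1, 3.
Attacked columns: {1, 2, 3, 5}. Safe: {4}.

columns 4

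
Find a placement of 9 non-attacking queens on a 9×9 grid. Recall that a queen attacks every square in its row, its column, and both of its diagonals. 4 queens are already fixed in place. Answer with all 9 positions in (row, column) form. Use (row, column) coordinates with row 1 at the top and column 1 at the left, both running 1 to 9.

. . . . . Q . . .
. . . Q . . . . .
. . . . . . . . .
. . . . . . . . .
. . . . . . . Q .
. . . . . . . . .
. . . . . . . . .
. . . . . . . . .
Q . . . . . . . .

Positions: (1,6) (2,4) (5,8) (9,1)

(1,6) (2,4) (3,9) (4,5) (5,8) (6,2) (7,7) (8,3) (9,1)

Row 3: attacked by (1,6)→{4,6,8}; (2,4)→{3,4,5}; (5,8)→{6,8}; (9,1)→{1,7}. Safe: 2, 9. Place at column 9.
Row 4: attacked by (1,6)→{3,6,9}; (2,4)→{2,4,6}; (3,9)→{8,9}; (5,8)→{7,8,9}; (9,1)→{1,6}. Safe: 5. Place at column 5.
Row 6: attacked by (1,6)→{1,6}; (2,4)→{4,8}; (3,9)→{6,9}; (4,5)→{3,5,7}; (5,8)→{7,8,9}; (9,1)→{1,4}. Safe: 2. Place at column 2.
Row 7: attacked by (1,6)→{6}; (2,4)→{4,9}; (3,9)→{5,9}; (4,5)→{2,5,8}; (5,8)→{6,8}; (6,2)→{1,2,3}; (9,1)→{1,3}. Safe: 7. Place at column 7.
Row 8: attacked by (1,6)→{6}; (2,4)→{4}; (3,9)→{4,9}; (4,5)→{1,5,9}; (5,8)→{5,8}; (6,2)→{2,4}; (7,7)→{6,7,8}; (9,1)→{1,2}. Safe: 3. Place at column 3.
Columns [6, 4, 9, 5, 8, 2, 7, 3, 1], r−c [-5, -2, -6, -1, -3, 4, 0, 5, 8], r+c [7, 6, 12, 9, 13, 8, 14, 11, 10] are all distinct, so no two queens attack.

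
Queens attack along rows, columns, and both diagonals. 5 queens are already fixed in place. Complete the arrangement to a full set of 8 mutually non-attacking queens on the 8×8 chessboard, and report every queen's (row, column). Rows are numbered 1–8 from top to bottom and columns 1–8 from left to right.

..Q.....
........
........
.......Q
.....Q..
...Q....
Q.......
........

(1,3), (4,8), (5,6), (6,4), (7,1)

(1,3) (2,7) (3,2) (4,8) (5,6) (6,4) (7,1) (8,5)

Row 2: attacked by (1,3)→{2,3,4}; (4,8)→{6,8}; (5,6)→{3,6}; (6,4)→{4,8}; (7,1)→{1,6}. Safe: 5, 7. Place at column 7.
Row 3: attacked by (1,3)→{1,3,5}; (2,7)→{6,7,8}; (4,8)→{7,8}; (5,6)→{4,6,8}; (6,4)→{1,4,7}; (7,1)→{1,5}. Safe: 2. Place at column 2.
Row 8: attacked by (1,3)→{3}; (2,7)→{1,7}; (3,2)→{2,7}; (4,8)→{4,8}; (5,6)→{3,6}; (6,4)→{2,4,6}; (7,1)→{1,2}. Safe: 5. Place at column 5.
Columns [3, 7, 2, 8, 6, 4, 1, 5], r−c [-2, -5, 1, -4, -1, 2, 6, 3], r+c [4, 9, 5, 12, 11, 10, 8, 13] are all distinct, so no two queens attack.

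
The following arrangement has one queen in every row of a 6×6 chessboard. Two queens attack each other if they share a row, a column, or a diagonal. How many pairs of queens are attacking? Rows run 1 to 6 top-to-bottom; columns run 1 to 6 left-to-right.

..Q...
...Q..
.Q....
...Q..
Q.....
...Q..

5

Same column: (2,4)–(4,4) (column 4); (2,4)–(6,4) (column 4); (4,4)–(6,4) (column 4).
Same diagonal: (1,3)–(2,4) (|1−2| = |3−4| = 1); (2,4)–(5,1) (|2−5| = |4−1| = 3).
Total attacking pairs: 5.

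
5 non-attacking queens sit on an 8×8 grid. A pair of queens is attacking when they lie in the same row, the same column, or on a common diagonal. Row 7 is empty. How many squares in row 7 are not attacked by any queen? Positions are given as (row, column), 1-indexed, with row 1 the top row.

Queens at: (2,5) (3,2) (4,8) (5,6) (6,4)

(2,5) attacks row 7 at column 5.
(3,2) attacks row 7 at column 2 and diagonals 6.
(4,8) attacks row 7 at column 8 and diagonals 5.
(5,6) attacks row 7 at column 6 and diagonals 4, 8.
(6,4) attacks row 7 at column 4 and diagonals 3, 5.
Attacked columns: {2, 3, 4, 5, 6, 8}. Safe: {1, 7}.

2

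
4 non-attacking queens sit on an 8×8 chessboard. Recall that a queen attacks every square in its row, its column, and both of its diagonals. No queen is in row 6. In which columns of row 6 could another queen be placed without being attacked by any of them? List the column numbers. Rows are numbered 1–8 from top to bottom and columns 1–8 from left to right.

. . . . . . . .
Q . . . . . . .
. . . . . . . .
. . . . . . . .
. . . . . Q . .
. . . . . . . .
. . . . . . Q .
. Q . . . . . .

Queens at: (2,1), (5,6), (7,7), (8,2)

columns 3

(2,1) attacks row 6 at column 1 and diagonals 5.
(5,6) attacks row 6 at column 6 and diagonals 5, 7.
(7,7) attacks row 6 at column 7 and diagonals 6, 8.
(8,2) attacks row 6 at column 2 and diagonals 4.
Attacked columns: {1, 2, 4, 5, 6, 7, 8}. Safe: {3}.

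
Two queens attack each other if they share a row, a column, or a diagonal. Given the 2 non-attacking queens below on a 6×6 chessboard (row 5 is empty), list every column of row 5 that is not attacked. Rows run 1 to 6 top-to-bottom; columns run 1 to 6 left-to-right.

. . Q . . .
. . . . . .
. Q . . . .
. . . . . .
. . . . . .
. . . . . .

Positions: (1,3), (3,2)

columns 1, 5, 6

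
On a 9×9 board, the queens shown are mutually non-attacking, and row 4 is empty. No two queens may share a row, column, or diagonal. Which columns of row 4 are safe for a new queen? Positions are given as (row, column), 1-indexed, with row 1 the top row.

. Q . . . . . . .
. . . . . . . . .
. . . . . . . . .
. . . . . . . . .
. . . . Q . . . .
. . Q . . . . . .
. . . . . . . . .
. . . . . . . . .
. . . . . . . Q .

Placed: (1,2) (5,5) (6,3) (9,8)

columns 7, 9

(1,2) attacks row 4 at column 2 and diagonals 5.
(5,5) attacks row 4 at column 5 and diagonals 4, 6.
(6,3) attacks row 4 at column 3 and diagonals 1, 5.
(9,8) attacks row 4 at column 8 and diagonals 3.
Attacked columns: {1, 2, 3, 4, 5, 6, 8}. Safe: {7, 9}.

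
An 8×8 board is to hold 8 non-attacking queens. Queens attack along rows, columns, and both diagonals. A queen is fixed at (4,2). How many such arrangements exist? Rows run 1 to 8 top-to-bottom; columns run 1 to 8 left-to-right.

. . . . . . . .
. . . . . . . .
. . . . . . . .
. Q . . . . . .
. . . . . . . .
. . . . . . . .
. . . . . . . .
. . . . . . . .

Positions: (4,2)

Branch on row 1: col 1 → 0; col 3 → 2; col 4 → 2; col 6 → 3; col 7 → 1; col 8 → 0.
Sum: 0 + 2 + 2 + 3 + 1 + 0 = 8.

8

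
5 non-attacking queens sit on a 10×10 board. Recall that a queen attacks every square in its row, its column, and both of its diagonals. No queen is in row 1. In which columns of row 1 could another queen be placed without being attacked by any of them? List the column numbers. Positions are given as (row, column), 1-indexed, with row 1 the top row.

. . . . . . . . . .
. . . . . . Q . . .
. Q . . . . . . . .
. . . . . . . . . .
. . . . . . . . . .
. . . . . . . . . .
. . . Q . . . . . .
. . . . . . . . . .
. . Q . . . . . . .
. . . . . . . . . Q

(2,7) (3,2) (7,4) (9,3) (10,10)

columns 5, 9

(2,7) attacks row 1 at column 7 and diagonals 6, 8.
(3,2) attacks row 1 at column 2 and diagonals 4.
(7,4) attacks row 1 at column 4 and diagonals 10.
(9,3) attacks row 1 at column 3.
(10,10) attacks row 1 at column 10 and diagonals 1.
Attacked columns: {1, 2, 3, 4, 6, 7, 8, 10}. Safe: {5, 9}.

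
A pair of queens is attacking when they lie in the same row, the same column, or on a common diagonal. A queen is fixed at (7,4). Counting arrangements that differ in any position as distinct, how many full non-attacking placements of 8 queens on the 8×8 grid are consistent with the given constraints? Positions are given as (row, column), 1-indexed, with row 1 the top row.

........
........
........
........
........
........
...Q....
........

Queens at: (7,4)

8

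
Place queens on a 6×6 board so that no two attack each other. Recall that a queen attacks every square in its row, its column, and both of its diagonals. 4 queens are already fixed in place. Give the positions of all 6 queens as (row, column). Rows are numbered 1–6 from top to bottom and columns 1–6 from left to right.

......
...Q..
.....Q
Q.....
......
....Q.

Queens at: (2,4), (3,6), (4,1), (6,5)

Row 1: attacked by (2,4)→{3,4,5}; (3,6)→{4,6}; (4,1)→{1,4}; (6,5)→{5}. Safe: 2. Place at column 2.
Row 5: attacked by (1,2)→{2,6}; (2,4)→{1,4}; (3,6)→{4,6}; (4,1)→{1,2}; (6,5)→{4,5,6}. Safe: 3. Place at column 3.
Columns [2, 4, 6, 1, 3, 5], r−c [-1, -2, -3, 3, 2, 1], r+c [3, 6, 9, 5, 8, 11] are all distinct, so no two queens attack.

(1,2) (2,4) (3,6) (4,1) (5,3) (6,5)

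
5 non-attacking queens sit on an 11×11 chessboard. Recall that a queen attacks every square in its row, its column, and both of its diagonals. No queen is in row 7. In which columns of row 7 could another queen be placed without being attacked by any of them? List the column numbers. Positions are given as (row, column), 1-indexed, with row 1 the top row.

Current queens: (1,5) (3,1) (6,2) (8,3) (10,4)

(1,5) attacks row 7 at column 5 and diagonals 11.
(3,1) attacks row 7 at column 1 and diagonals 5.
(6,2) attacks row 7 at column 2 and diagonals 1, 3.
(8,3) attacks row 7 at column 3 and diagonals 2, 4.
(10,4) attacks row 7 at column 4 and diagonals 1, 7.
Attacked columns: {1, 2, 3, 4, 5, 7, 11}. Safe: {6, 8, 9, 10}.

columns 6, 8, 9, 10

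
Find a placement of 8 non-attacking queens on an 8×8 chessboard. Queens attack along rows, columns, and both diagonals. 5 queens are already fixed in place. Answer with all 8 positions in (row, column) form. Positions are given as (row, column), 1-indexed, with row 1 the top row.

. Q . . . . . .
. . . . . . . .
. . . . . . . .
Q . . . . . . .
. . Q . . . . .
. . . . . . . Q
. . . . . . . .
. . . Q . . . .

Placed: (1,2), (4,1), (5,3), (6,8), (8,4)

Row 2: attacked by (1,2)→{1,2,3}; (4,1)→{1,3}; (5,3)→{3,6}; (6,8)→{4,8}; (8,4)→{4}. Safe: 5, 7. Place at column 5.
Row 3: attacked by (1,2)→{2,4}; (2,5)→{4,5,6}; (4,1)→{1,2}; (5,3)→{1,3,5}; (6,8)→{5,8}; (8,4)→{4}. Safe: 7. Place at column 7.
Row 7: attacked by (1,2)→{2,8}; (2,5)→{5}; (3,7)→{3,7}; (4,1)→{1,4}; (5,3)→{1,3,5}; (6,8)→{7,8}; (8,4)→{3,4,5}. Safe: 6. Place at column 6.
Columns [2, 5, 7, 1, 3, 8, 6, 4], r−c [-1, -3, -4, 3, 2, -2, 1, 4], r+c [3, 7, 10, 5, 8, 14, 13, 12] are all distinct, so no two queens attack.

(1,2) (2,5) (3,7) (4,1) (5,3) (6,8) (7,6) (8,4)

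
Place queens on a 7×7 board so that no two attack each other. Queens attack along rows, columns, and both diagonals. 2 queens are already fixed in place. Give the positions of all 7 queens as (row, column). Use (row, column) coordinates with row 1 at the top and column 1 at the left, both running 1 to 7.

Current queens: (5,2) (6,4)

(1,1) (2,3) (3,5) (4,7) (5,2) (6,4) (7,6)

Row 1: attacked by (5,2)→{2,6}; (6,4)→{4}. Safe: 1, 3, 5, 7. Place at column 1.
Row 2: attacked by (1,1)→{1,2}; (5,2)→{2,5}; (6,4)→{4}. Safe: 3, 6, 7. Place at column 3.
Row 3: attacked by (1,1)→{1,3}; (2,3)→{2,3,4}; (5,2)→{2,4}; (6,4)→{1,4,7}. Safe: 5, 6. Place at column 5.
Row 4: attacked by (1,1)→{1,4}; (2,3)→{1,3,5}; (3,5)→{4,5,6}; (5,2)→{1,2,3}; (6,4)→{2,4,6}. Safe: 7. Place at column 7.
Row 7: attacked by (1,1)→{1,7}; (2,3)→{3}; (3,5)→{1,5}; (4,7)→{4,7}; (5,2)→{2,4}; (6,4)→{3,4,5}. Safe: 6. Place at column 6.
Columns [1, 3, 5, 7, 2, 4, 6], r−c [0, -1, -2, -3, 3, 2, 1], r+c [2, 5, 8, 11, 7, 10, 13] are all distinct, so no two queens attack.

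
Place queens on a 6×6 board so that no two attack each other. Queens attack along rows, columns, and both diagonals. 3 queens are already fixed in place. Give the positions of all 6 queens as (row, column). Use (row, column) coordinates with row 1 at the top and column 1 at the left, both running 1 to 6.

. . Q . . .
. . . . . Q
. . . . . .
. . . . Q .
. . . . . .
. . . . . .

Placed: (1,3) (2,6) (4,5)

Row 3: attacked by (1,3)→{1,3,5}; (2,6)→{5,6}; (4,5)→{4,5,6}. Safe: 2. Place at column 2.
Row 5: attacked by (1,3)→{3}; (2,6)→{3,6}; (3,2)→{2,4}; (4,5)→{4,5,6}. Safe: 1. Place at column 1.
Row 6: attacked by (1,3)→{3}; (2,6)→{2,6}; (3,2)→{2,5}; (4,5)→{3,5}; (5,1)→{1,2}. Safe: 4. Place at column 4.
Columns [3, 6, 2, 5, 1, 4], r−c [-2, -4, 1, -1, 4, 2], r+c [4, 8, 5, 9, 6, 10] are all distinct, so no two queens attack.

(1,3) (2,6) (3,2) (4,5) (5,1) (6,4)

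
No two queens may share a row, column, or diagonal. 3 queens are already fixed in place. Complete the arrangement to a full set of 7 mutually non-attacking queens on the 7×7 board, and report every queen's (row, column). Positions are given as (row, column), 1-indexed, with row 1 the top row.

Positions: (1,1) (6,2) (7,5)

(1,1) (2,4) (3,7) (4,3) (5,6) (6,2) (7,5)

Row 2: attacked by (1,1)→{1,2}; (6,2)→{2,6}; (7,5)→{5}. Safe: 3, 4, 7. Place at column 4.
Row 3: attacked by (1,1)→{1,3}; (2,4)→{3,4,5}; (6,2)→{2,5}; (7,5)→{1,5}. Safe: 6, 7. Place at column 7.
Row 4: attacked by (1,1)→{1,4}; (2,4)→{2,4,6}; (3,7)→{6,7}; (6,2)→{2,4}; (7,5)→{2,5}. Safe: 3. Place at column 3.
Row 5: attacked by (1,1)→{1,5}; (2,4)→{1,4,7}; (3,7)→{5,7}; (4,3)→{2,3,4}; (6,2)→{1,2,3}; (7,5)→{3,5,7}. Safe: 6. Place at column 6.
Columns [1, 4, 7, 3, 6, 2, 5], r−c [0, -2, -4, 1, -1, 4, 2], r+c [2, 6, 10, 7, 11, 8, 12] are all distinct, so no two queens attack.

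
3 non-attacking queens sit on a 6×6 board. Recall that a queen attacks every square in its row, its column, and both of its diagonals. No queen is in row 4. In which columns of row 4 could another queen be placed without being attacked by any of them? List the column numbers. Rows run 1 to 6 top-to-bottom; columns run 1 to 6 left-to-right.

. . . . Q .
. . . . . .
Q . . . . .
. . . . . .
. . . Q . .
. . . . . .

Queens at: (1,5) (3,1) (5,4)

(1,5) attacks row 4 at column 5 and diagonals 2.
(3,1) attacks row 4 at column 1 and diagonals 2.
(5,4) attacks row 4 at column 4 and diagonals 3, 5.
Attacked columns: {1, 2, 3, 4, 5}. Safe: {6}.

columns 6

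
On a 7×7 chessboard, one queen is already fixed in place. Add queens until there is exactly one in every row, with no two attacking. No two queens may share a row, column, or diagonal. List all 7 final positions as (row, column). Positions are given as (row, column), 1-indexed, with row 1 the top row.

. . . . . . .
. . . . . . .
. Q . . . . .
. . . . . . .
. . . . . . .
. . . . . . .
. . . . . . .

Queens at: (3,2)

(1,3) (2,6) (3,2) (4,5) (5,1) (6,4) (7,7)

Row 1: attacked by (3,2)→{2,4}. Safe: 1, 3, 5, 6, 7. Place at column 3.
Row 2: attacked by (1,3)→{2,3,4}; (3,2)→{1,2,3}. Safe: 5, 6, 7. Place at column 6.
Row 4: attacked by (1,3)→{3,6}; (2,6)→{4,6}; (3,2)→{1,2,3}. Safe: 5, 7. Place at column 5.
Row 5: attacked by (1,3)→{3,7}; (2,6)→{3,6}; (3,2)→{2,4}; (4,5)→{4,5,6}. Safe: 1. Place at column 1.
Row 6: attacked by (1,3)→{3}; (2,6)→{2,6}; (3,2)→{2,5}; (4,5)→{3,5,7}; (5,1)→{1,2}. Safe: 4. Place at column 4.
Row 7: attacked by (1,3)→{3}; (2,6)→{1,6}; (3,2)→{2,6}; (4,5)→{2,5}; (5,1)→{1,3}; (6,4)→{3,4,5}. Safe: 7. Place at column 7.
Columns [3, 6, 2, 5, 1, 4, 7], r−c [-2, -4, 1, -1, 4, 2, 0], r+c [4, 8, 5, 9, 6, 10, 14] are all distinct, so no two queens attack.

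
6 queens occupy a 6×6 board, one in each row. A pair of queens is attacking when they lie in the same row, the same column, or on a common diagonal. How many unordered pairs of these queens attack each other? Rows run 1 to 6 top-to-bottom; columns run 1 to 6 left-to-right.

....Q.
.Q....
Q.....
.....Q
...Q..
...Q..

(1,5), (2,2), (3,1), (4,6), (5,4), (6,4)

4

Same column: (5,4)–(6,4) (column 4).
Same diagonal: (2,2)–(3,1) (|2−3| = |2−1| = 1); (3,1)–(6,4) (|3−6| = |1−4| = 3); (4,6)–(6,4) (|4−6| = |6−4| = 2).
Total attacking pairs: 4.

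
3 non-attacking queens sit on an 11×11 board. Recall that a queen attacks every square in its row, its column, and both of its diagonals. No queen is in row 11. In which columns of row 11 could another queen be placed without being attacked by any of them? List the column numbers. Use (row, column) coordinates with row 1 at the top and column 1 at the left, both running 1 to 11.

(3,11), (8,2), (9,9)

(3,11) attacks row 11 at column 11 and diagonals 3.
(8,2) attacks row 11 at column 2 and diagonals 5.
(9,9) attacks row 11 at column 9 and diagonals 7, 11.
Attacked columns: {2, 3, 5, 7, 9, 11}. Safe: {1, 4, 6, 8, 10}.

columns 1, 4, 6, 8, 10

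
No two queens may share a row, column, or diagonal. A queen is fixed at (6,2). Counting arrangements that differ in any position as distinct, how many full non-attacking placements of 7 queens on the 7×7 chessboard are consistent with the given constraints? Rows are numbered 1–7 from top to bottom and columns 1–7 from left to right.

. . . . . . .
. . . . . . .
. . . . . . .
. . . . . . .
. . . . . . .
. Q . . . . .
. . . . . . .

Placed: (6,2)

Branch on row 1: col 1 → 1; col 3 → 1; col 4 → 0; col 5 → 1; col 6 → 1.
Sum: 1 + 1 + 0 + 1 + 1 = 4.

4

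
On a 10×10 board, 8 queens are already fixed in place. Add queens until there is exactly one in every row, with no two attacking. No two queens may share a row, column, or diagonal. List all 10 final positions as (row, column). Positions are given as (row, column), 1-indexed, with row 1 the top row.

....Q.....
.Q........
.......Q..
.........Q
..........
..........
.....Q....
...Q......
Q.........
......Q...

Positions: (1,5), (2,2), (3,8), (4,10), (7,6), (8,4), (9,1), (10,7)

Row 5: attacked by (1,5)→{1,5,9}; (2,2)→{2,5}; (3,8)→{6,8,10}; (4,10)→{9,10}; (7,6)→{4,6,8}; (8,4)→{1,4,7}; (9,1)→{1,5}; (10,7)→{2,7}. Safe: 3. Place at column 3.
Row 6: attacked by (1,5)→{5,10}; (2,2)→{2,6}; (3,8)→{5,8}; (4,10)→{8,10}; (5,3)→{2,3,4}; (7,6)→{5,6,7}; (8,4)→{2,4,6}; (9,1)→{1,4}; (10,7)→{3,7}. Safe: 9. Place at column 9.
Columns [5, 2, 8, 10, 3, 9, 6, 4, 1, 7], r−c [-4, 0, -5, -6, 2, -3, 1, 4, 8, 3], r+c [6, 4, 11, 14, 8, 15, 13, 12, 10, 17] are all distinct, so no two queens attack.

(1,5) (2,2) (3,8) (4,10) (5,3) (6,9) (7,6) (8,4) (9,1) (10,7)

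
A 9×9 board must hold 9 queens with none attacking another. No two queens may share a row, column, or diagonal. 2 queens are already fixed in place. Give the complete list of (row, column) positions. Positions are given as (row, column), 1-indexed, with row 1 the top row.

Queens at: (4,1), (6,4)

Row 1: attacked by (4,1)→{1,4}; (6,4)→{4,9}. Safe: 2, 3, 5, 6, 7, 8. Place at column 2.
Row 2: attacked by (1,2)→{1,2,3}; (4,1)→{1,3}; (6,4)→{4,8}. Safe: 5, 6, 7, 9. Place at column 7.
Row 3: attacked by (1,2)→{2,4}; (2,7)→{6,7,8}; (4,1)→{1,2}; (6,4)→{1,4,7}. Safe: 3, 5, 9. Place at column 5.
Row 5: attacked by (1,2)→{2,6}; (2,7)→{4,7}; (3,5)→{3,5,7}; (4,1)→{1,2}; (6,4)→{3,4,5}. Safe: 8, 9. Place at column 9.
Row 7: attacked by (1,2)→{2,8}; (2,7)→{2,7}; (3,5)→{1,5,9}; (4,1)→{1,4}; (5,9)→{7,9}; (6,4)→{3,4,5}. Safe: 6. Place at column 6.
Row 8: attacked by (1,2)→{2,9}; (2,7)→{1,7}; (3,5)→{5}; (4,1)→{1,5}; (5,9)→{6,9}; (6,4)→{2,4,6}; (7,6)→{5,6,7}. Safe: 3, 8. Place at column 8.
Row 9: attacked by (1,2)→{2}; (2,7)→{7}; (3,5)→{5}; (4,1)→{1,6}; (5,9)→{5,9}; (6,4)→{1,4,7}; (7,6)→{4,6,8}; (8,8)→{7,8,9}. Safe: 3. Place at column 3.
Columns [2, 7, 5, 1, 9, 4, 6, 8, 3], r−c [-1, -5, -2, 3, -4, 2, 1, 0, 6], r+c [3, 9, 8, 5, 14, 10, 13, 16, 12] are all distinct, so no two queens attack.

(1,2) (2,7) (3,5) (4,1) (5,9) (6,4) (7,6) (8,8) (9,3)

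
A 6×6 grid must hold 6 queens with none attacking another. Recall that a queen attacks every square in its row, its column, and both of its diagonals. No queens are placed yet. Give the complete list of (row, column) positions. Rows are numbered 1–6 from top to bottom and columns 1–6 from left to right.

Row 1: Safe: 1, 2, 3, 4, 5, 6. Place at column 3.
Row 2: attacked by (1,3)→{2,3,4}. Safe: 1, 5, 6. Place at column 6.
Row 3: attacked by (1,3)→{1,3,5}; (2,6)→{5,6}. Safe: 2, 4. Place at column 2.
Row 4: attacked by (1,3)→{3,6}; (2,6)→{4,6}; (3,2)→{1,2,3}. Safe: 5. Place at column 5.
Row 5: attacked by (1,3)→{3}; (2,6)→{3,6}; (3,2)→{2,4}; (4,5)→{4,5,6}. Safe: 1. Place at column 1.
Row 6: attacked by (1,3)→{3}; (2,6)→{2,6}; (3,2)→{2,5}; (4,5)→{3,5}; (5,1)→{1,2}. Safe: 4. Place at column 4.
Columns [3, 6, 2, 5, 1, 4], r−c [-2, -4, 1, -1, 4, 2], r+c [4, 8, 5, 9, 6, 10] are all distinct, so no two queens attack.

(1,3) (2,6) (3,2) (4,5) (5,1) (6,4)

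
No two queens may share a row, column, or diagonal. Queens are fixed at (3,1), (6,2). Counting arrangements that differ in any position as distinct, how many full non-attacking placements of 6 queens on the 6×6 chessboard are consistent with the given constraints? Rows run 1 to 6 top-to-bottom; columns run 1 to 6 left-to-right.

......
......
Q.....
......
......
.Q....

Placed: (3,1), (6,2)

1

Branch on row 1: col 4 → 0; col 5 → 1; col 6 → 0.
Sum: 0 + 1 + 0 = 1.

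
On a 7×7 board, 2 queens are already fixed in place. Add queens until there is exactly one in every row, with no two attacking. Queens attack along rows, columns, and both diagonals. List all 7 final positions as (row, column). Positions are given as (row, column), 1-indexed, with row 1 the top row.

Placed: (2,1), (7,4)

(1,6) (2,1) (3,3) (4,5) (5,7) (6,2) (7,4)

Row 1: attacked by (2,1)→{1,2}; (7,4)→{4}. Safe: 3, 5, 6, 7. Place at column 6.
Row 3: attacked by (1,6)→{4,6}; (2,1)→{1,2}; (7,4)→{4}. Safe: 3, 5, 7. Place at column 3.
Row 4: attacked by (1,6)→{3,6}; (2,1)→{1,3}; (3,3)→{2,3,4}; (7,4)→{1,4,7}. Safe: 5. Place at column 5.
Row 5: attacked by (1,6)→{2,6}; (2,1)→{1,4}; (3,3)→{1,3,5}; (4,5)→{4,5,6}; (7,4)→{2,4,6}. Safe: 7. Place at column 7.
Row 6: attacked by (1,6)→{1,6}; (2,1)→{1,5}; (3,3)→{3,6}; (4,5)→{3,5,7}; (5,7)→{6,7}; (7,4)→{3,4,5}. Safe: 2. Place at column 2.
Columns [6, 1, 3, 5, 7, 2, 4], r−c [-5, 1, 0, -1, -2, 4, 3], r+c [7, 3, 6, 9, 12, 8, 11] are all distinct, so no two queens attack.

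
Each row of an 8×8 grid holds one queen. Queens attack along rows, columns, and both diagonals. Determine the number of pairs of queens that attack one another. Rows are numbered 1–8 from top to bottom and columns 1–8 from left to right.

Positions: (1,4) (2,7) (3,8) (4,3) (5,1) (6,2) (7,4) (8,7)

6

Same column: (1,4)–(7,4) (column 4); (2,7)–(8,7) (column 7).
Same diagonal: (2,7)–(3,8) (|2−3| = |7−8| = 1); (3,8)–(7,4) (|3−7| = |8−4| = 4); (4,3)–(8,7) (|4−8| = |3−7| = 4); (5,1)–(6,2) (|5−6| = |1−2| = 1).
Total attacking pairs: 6.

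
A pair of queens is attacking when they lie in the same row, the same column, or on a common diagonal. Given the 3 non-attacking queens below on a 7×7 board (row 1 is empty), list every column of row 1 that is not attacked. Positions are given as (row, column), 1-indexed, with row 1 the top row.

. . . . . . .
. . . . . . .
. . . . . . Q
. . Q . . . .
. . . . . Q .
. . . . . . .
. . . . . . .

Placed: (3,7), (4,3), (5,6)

(3,7) attacks row 1 at column 7 and diagonals 5.
(4,3) attacks row 1 at column 3 and diagonals 6.
(5,6) attacks row 1 at column 6 and diagonals 2.
Attacked columns: {2, 3, 5, 6, 7}. Safe: {1, 4}.

columns 1, 4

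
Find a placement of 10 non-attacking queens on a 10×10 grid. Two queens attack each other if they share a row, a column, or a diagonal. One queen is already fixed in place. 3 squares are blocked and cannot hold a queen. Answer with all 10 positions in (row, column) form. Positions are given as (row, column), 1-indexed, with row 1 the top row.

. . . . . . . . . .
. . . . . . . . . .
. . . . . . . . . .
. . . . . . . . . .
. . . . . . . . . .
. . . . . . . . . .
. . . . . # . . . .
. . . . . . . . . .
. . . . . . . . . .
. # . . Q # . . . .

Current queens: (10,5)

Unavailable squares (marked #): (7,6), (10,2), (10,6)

Row 1: attacked by (10,5)→{5}. Safe: 1, 2, 3, 4, 6, 7, 8, 9, 10. Place at column 10.
Row 2: attacked by (1,10)→{9,10}; (10,5)→{5}. Safe: 1, 2, 3, 4, 6, 7, 8. Place at column 3.
Row 3: attacked by (1,10)→{8,10}; (2,3)→{2,3,4}; (10,5)→{5}. Safe: 1, 6, 7, 9. Place at column 6.
Row 4: attacked by (1,10)→{7,10}; (2,3)→{1,3,5}; (3,6)→{5,6,7}; (10,5)→{5}. Safe: 2, 4, 8, 9. Place at column 9.
Row 5: attacked by (1,10)→{6,10}; (2,3)→{3,6}; (3,6)→{4,6,8}; (4,9)→{8,9,10}; (10,5)→{5,10}. Safe: 1, 2, 7. Place at column 2.
Row 6: attacked by (1,10)→{5,10}; (2,3)→{3,7}; (3,6)→{3,6,9}; (4,9)→{7,9}; (5,2)→{1,2,3}; (10,5)→{1,5,9}. Safe: 4, 8. Place at column 8.
Row 7: attacked by (1,10)→{4,10}; (2,3)→{3,8}; (3,6)→{2,6,10}; (4,9)→{6,9}; (5,2)→{2,4}; (6,8)→{7,8,9}; (10,5)→{2,5,8}. Blocked: 6. Safe: 1. Place at column 1.
Row 8: attacked by (1,10)→{3,10}; (2,3)→{3,9}; (3,6)→{1,6}; (4,9)→{5,9}; (5,2)→{2,5}; (6,8)→{6,8,10}; (7,1)→{1,2}; (10,5)→{3,5,7}. Safe: 4. Place at column 4.
Row 9: attacked by (1,10)→{2,10}; (2,3)→{3,10}; (3,6)→{6}; (4,9)→{4,9}; (5,2)→{2,6}; (6,8)→{5,8}; (7,1)→{1,3}; (8,4)→{3,4,5}; (10,5)→{4,5,6}. Safe: 7. Place at column 7.
Columns [10, 3, 6, 9, 2, 8, 1, 4, 7, 5], r−c [-9, -1, -3, -5, 3, -2, 6, 4, 2, 5], r+c [11, 5, 9, 13, 7, 14, 8, 12, 16, 15] are all distinct, so no two queens attack.

(1,10) (2,3) (3,6) (4,9) (5,2) (6,8) (7,1) (8,4) (9,7) (10,5)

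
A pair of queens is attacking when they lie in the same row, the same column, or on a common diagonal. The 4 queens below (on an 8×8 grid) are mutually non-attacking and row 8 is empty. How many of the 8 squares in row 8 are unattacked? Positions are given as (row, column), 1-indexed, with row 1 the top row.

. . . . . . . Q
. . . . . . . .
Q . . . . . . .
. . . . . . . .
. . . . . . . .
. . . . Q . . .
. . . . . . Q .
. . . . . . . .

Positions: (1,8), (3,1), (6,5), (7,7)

2

(1,8) attacks row 8 at column 8 and diagonals 1.
(3,1) attacks row 8 at column 1 and diagonals 6.
(6,5) attacks row 8 at column 5 and diagonals 3, 7.
(7,7) attacks row 8 at column 7 and diagonals 6, 8.
Attacked columns: {1, 3, 5, 6, 7, 8}. Safe: {2, 4}.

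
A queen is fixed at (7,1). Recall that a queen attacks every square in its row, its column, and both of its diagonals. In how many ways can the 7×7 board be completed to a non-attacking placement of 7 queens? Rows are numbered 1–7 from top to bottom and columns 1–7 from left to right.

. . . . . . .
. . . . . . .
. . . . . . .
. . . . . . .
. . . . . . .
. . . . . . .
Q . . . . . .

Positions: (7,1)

4

Branch on row 1: col 2 → 0; col 3 → 1; col 4 → 1; col 5 → 1; col 6 → 1.
Sum: 0 + 1 + 1 + 1 + 1 = 4.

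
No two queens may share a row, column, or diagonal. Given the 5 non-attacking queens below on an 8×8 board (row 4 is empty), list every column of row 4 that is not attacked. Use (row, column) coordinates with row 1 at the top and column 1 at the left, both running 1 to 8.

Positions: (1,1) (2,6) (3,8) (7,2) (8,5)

columns 3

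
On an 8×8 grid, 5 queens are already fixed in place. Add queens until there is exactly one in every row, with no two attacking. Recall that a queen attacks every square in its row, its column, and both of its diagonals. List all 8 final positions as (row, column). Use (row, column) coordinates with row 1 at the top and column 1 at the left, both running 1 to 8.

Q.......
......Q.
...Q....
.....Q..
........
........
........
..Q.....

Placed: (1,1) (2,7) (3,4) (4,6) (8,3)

(1,1) (2,7) (3,4) (4,6) (5,8) (6,2) (7,5) (8,3)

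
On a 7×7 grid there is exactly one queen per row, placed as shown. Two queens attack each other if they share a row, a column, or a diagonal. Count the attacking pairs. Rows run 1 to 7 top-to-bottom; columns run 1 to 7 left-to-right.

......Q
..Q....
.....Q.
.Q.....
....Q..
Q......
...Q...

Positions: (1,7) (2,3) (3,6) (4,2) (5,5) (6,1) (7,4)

All columns are distinct and no two queens satisfy |Δrow| = |Δcol|, so no pair attacks.

0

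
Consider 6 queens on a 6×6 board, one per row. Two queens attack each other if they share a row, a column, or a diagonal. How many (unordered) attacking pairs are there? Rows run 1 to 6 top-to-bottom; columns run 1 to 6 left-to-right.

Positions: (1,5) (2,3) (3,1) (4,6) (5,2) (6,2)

Same column: (5,2)–(6,2) (column 2).
Total attacking pairs: 1.

1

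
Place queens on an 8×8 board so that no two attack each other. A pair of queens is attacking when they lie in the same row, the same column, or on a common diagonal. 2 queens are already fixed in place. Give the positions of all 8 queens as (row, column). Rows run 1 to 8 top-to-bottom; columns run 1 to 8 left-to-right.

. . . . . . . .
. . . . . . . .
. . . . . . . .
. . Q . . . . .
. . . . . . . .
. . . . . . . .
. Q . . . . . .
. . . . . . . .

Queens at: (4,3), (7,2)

Row 1: attacked by (4,3)→{3,6}; (7,2)→{2,8}. Safe: 1, 4, 5, 7. Place at column 1.
Row 2: attacked by (1,1)→{1,2}; (4,3)→{1,3,5}; (7,2)→{2,7}. Safe: 4, 6, 8. Place at column 6.
Row 3: attacked by (1,1)→{1,3}; (2,6)→{5,6,7}; (4,3)→{2,3,4}; (7,2)→{2,6}. Safe: 8. Place at column 8.
Row 5: attacked by (1,1)→{1,5}; (2,6)→{3,6}; (3,8)→{6,8}; (4,3)→{2,3,4}; (7,2)→{2,4}. Safe: 7. Place at column 7.
Row 6: attacked by (1,1)→{1,6}; (2,6)→{2,6}; (3,8)→{5,8}; (4,3)→{1,3,5}; (5,7)→{6,7,8}; (7,2)→{1,2,3}. Safe: 4. Place at column 4.
Row 8: attacked by (1,1)→{1,8}; (2,6)→{6}; (3,8)→{3,8}; (4,3)→{3,7}; (5,7)→{4,7}; (6,4)→{2,4,6}; (7,2)→{1,2,3}. Safe: 5. Place at column 5.
Columns [1, 6, 8, 3, 7, 4, 2, 5], r−c [0, -4, -5, 1, -2, 2, 5, 3], r+c [2, 8, 11, 7, 12, 10, 9, 13] are all distinct, so no two queens attack.

(1,1) (2,6) (3,8) (4,3) (5,7) (6,4) (7,2) (8,5)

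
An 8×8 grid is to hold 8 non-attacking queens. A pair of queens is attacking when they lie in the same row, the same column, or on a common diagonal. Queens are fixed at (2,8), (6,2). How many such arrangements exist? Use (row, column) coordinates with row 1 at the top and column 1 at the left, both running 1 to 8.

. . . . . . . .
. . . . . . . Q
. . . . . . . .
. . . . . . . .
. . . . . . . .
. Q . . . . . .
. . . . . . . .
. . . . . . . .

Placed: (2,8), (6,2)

Branch on row 1: col 1 → 0; col 3 → 0; col 4 → 2; col 5 → 1; col 6 → 0.
Sum: 0 + 0 + 2 + 1 + 0 = 3.

3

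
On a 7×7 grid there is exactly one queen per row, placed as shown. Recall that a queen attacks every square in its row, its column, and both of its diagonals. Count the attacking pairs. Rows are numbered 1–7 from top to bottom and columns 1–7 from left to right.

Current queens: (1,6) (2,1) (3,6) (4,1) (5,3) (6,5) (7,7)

3

Same column: (1,6)–(3,6) (column 6); (2,1)–(4,1) (column 1).
Same diagonal: (2,1)–(6,5) (|2−6| = |1−5| = 4).
Total attacking pairs: 3.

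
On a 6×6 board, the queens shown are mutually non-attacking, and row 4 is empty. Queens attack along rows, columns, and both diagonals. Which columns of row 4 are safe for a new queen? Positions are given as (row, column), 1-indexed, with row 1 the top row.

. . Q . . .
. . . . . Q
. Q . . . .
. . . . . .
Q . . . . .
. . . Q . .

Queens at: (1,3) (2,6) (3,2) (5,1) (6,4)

columns 5

(1,3) attacks row 4 at column 3 and diagonals 6.
(2,6) attacks row 4 at column 6 and diagonals 4.
(3,2) attacks row 4 at column 2 and diagonals 1, 3.
(5,1) attacks row 4 at column 1 and diagonals 2.
(6,4) attacks row 4 at column 4 and diagonals 2, 6.
Attacked columns: {1, 2, 3, 4, 6}. Safe: {5}.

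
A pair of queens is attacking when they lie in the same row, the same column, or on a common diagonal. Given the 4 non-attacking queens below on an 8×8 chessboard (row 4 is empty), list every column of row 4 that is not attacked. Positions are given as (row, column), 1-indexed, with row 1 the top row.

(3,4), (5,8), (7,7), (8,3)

(3,4) attacks row 4 at column 4 and diagonals 3, 5.
(5,8) attacks row 4 at column 8 and diagonals 7.
(7,7) attacks row 4 at column 7 and diagonals 4.
(8,3) attacks row 4 at column 3 and diagonals 7.
Attacked columns: {3, 4, 5, 7, 8}. Safe: {1, 2, 6}.

columns 1, 2, 6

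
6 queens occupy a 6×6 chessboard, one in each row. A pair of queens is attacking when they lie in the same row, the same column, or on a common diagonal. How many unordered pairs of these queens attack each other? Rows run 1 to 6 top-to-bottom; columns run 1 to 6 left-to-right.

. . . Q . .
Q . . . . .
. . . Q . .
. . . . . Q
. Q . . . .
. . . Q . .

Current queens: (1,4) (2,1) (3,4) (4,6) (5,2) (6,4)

Same column: (1,4)–(3,4) (column 4); (1,4)–(6,4) (column 4); (3,4)–(6,4) (column 4).
Same diagonal: (3,4)–(5,2) (|3−5| = |4−2| = 2); (4,6)–(6,4) (|4−6| = |6−4| = 2).
Total attacking pairs: 5.

5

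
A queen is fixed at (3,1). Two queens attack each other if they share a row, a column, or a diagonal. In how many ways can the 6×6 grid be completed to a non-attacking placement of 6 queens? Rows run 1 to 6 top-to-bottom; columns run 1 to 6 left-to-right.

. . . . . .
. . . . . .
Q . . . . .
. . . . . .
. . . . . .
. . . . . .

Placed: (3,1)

Branch on row 1: col 2 → 0; col 4 → 0; col 5 → 1; col 6 → 0.
Sum: 0 + 0 + 1 + 0 = 1.

1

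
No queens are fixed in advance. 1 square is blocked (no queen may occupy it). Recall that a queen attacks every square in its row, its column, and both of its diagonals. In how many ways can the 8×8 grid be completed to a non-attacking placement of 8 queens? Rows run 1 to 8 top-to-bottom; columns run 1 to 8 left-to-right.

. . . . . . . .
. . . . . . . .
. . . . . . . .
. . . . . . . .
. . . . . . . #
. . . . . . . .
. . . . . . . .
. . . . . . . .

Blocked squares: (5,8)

Branch on row 1: col 1 → 3; col 2 → 7; col 3 → 12; col 4 → 18; col 5 → 13; col 6 → 12; col 7 → 5; col 8 → 4.
Sum: 3 + 7 + 12 + 18 + 13 + 12 + 5 + 4 = 74.

74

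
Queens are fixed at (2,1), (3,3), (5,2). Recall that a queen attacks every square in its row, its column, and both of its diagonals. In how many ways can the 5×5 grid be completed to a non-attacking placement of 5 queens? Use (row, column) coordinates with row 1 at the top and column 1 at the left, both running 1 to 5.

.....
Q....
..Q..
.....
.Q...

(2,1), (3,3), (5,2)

Branch on row 1: col 4 → 1.
Sum: 1 = 1.

1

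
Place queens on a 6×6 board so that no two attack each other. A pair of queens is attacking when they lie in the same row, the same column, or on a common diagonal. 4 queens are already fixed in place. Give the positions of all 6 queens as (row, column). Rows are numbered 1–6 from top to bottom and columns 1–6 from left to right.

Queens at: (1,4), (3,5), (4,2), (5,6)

(1,4) (2,1) (3,5) (4,2) (5,6) (6,3)

Row 2: attacked by (1,4)→{3,4,5}; (3,5)→{4,5,6}; (4,2)→{2,4}; (5,6)→{3,6}. Safe: 1. Place at column 1.
Row 6: attacked by (1,4)→{4}; (2,1)→{1,5}; (3,5)→{2,5}; (4,2)→{2,4}; (5,6)→{5,6}. Safe: 3. Place at column 3.
Columns [4, 1, 5, 2, 6, 3], r−c [-3, 1, -2, 2, -1, 3], r+c [5, 3, 8, 6, 11, 9] are all distinct, so no two queens attack.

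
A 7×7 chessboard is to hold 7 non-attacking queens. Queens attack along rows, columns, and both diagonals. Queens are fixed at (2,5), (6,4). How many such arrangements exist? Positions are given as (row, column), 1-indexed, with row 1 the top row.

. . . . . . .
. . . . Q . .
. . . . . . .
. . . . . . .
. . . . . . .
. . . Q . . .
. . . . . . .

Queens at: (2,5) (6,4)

2

Branch on row 1: col 1 → 0; col 2 → 1; col 3 → 0; col 7 → 1.
Sum: 0 + 1 + 0 + 1 = 2.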